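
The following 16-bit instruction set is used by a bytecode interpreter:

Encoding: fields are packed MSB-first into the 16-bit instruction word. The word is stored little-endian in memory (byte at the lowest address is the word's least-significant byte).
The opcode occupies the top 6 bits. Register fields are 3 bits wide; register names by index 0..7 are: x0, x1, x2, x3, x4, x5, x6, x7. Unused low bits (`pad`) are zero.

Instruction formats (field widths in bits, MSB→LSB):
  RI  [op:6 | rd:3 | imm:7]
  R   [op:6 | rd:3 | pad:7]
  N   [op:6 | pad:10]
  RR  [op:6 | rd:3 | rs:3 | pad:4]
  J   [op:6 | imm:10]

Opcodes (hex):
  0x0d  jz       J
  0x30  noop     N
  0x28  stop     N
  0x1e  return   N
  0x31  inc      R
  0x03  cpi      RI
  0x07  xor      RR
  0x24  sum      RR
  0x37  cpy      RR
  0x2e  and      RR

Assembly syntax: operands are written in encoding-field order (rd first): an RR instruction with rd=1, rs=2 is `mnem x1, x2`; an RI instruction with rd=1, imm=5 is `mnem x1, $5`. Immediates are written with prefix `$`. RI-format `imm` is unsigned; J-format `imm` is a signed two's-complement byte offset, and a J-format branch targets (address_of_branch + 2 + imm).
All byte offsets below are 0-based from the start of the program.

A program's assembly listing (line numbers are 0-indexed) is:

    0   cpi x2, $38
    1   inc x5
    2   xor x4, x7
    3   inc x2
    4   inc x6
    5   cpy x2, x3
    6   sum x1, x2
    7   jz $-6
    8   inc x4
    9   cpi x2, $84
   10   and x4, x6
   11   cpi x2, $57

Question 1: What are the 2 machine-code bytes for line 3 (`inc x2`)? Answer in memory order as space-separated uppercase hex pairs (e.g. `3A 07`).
00 C5

3. inc fields op=0x31:6|rd=2:3|pad=0:7 → word c500h → 00 c5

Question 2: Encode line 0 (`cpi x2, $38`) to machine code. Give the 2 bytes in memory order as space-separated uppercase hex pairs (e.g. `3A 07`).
26 0D

line 0 (cpi): pack op=0x3:6|rd=2:3|imm=38:7 = 0x0d26; little→ 26 0d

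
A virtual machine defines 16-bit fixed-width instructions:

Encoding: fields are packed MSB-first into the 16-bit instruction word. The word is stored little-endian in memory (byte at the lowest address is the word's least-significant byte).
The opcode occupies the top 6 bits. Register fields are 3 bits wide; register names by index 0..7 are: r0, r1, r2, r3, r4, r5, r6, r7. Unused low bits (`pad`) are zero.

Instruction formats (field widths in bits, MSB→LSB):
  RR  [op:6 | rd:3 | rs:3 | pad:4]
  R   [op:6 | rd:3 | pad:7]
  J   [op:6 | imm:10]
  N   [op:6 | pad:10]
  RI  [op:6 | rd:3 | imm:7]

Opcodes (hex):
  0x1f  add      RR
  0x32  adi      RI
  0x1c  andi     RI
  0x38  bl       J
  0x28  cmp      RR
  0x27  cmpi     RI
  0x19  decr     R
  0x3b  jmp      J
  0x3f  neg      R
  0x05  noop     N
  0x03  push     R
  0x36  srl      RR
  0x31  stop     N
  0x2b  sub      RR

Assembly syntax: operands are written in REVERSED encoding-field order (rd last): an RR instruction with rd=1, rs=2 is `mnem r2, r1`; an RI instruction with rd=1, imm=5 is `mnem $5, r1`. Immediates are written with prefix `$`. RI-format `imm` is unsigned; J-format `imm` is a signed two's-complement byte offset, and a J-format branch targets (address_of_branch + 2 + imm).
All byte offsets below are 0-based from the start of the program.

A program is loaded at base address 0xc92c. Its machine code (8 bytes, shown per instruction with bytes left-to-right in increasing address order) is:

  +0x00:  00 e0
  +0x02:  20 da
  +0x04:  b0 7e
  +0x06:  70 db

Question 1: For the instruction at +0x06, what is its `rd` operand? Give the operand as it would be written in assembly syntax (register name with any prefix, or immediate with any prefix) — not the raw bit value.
off 0x06: read 70 db as little → 0xdb70
  op=0xdb70>>10=0x36 ⇒ srl (RR)
  [9:7] rd=6 = r6
  [6:4] rs=7 = r7

r6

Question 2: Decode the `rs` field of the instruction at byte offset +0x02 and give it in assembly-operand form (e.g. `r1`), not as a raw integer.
r2

off 0x02: read 20 da as little → 0xda20
  op=0xda20>>10=0x36 ⇒ srl (RR)
  [9:7] rd=4 = r4
  [6:4] rs=2 = r2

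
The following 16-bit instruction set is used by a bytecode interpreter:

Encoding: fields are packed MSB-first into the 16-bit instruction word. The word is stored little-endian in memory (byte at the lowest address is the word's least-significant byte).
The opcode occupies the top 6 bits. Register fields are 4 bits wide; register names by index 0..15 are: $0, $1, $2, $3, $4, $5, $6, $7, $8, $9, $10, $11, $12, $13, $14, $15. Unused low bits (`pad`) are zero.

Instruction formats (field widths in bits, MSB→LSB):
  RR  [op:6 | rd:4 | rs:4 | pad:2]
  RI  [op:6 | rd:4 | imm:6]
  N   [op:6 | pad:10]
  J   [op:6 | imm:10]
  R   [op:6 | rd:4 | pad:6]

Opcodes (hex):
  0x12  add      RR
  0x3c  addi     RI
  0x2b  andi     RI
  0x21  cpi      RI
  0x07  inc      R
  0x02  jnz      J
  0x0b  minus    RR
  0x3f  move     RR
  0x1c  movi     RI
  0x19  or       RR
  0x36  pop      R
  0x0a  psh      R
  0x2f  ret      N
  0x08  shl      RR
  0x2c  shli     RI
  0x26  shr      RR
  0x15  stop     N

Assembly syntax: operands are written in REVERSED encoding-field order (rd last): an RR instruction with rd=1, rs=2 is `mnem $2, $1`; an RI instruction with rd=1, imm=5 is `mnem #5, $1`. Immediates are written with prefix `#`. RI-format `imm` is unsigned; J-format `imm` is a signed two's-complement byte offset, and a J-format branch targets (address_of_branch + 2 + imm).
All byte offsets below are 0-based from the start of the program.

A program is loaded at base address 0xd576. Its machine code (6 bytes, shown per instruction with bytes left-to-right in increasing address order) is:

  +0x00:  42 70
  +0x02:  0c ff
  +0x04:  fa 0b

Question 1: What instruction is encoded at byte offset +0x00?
off 0x00: read 42 70 as little → 0x7042
  opcode bits[15:10]=0x1c: movi/RI
  rd: (w>>6)&0xf=0x1 → $1
  imm: (w>>0)&0x3f=0x2 → #2

movi #2, $1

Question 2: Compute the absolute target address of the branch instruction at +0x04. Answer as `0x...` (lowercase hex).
off 0x04: read fa 0b as little → 0x0bfa
  top 6b → 0x2 → jnz [J]
  [9:0] imm=1018 (s10→-6) = #-6
  target = base 0xd576 + off 0x04 + 2 + imm -6 = 0xd576

0xd576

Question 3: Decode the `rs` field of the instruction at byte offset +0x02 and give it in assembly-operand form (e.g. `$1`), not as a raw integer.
+0x02: 0c ff ⇒ word 0xff0c (little)
  opcode bits[15:10]=0x3f: move/RR
  rd: (w>>6)&0xf=0xc → $12
  rs: (w>>2)&0xf=0x3 → $3

$3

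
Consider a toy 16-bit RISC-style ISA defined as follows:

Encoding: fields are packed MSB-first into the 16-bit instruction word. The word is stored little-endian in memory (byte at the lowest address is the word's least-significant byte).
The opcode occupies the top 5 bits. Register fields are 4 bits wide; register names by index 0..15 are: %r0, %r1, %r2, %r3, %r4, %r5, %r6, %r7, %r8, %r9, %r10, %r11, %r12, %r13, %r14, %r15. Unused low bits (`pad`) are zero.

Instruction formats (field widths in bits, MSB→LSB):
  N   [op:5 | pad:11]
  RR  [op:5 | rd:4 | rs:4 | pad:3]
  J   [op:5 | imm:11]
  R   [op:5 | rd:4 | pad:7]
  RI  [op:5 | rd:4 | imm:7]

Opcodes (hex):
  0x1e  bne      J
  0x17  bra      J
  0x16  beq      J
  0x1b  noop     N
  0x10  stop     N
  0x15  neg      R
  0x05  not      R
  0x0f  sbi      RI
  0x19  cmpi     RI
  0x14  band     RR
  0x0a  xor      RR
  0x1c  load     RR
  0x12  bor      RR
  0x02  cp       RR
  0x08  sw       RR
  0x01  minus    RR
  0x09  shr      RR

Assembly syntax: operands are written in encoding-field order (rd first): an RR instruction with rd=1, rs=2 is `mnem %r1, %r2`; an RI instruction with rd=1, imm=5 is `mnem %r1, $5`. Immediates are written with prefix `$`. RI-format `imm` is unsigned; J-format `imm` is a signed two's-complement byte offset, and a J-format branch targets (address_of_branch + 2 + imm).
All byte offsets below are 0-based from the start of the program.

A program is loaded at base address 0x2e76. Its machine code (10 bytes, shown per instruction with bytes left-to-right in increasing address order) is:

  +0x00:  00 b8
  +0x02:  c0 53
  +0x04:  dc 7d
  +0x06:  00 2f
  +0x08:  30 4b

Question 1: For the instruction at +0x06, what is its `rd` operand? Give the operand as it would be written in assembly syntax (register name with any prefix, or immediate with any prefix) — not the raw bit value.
off 0x06: read 00 2f as little → 0x2f00
  top 5b → 0x5 → not [R]
  [10:7] rd=14 = %r14

%r14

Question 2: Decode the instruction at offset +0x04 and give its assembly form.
sbi %r11, $92

[04] dc 7d → 0x7ddc
  top 5b → 0xf → sbi [RI]
  [10:7] rd=11 = %r11
  [6:0] imm=92 = $92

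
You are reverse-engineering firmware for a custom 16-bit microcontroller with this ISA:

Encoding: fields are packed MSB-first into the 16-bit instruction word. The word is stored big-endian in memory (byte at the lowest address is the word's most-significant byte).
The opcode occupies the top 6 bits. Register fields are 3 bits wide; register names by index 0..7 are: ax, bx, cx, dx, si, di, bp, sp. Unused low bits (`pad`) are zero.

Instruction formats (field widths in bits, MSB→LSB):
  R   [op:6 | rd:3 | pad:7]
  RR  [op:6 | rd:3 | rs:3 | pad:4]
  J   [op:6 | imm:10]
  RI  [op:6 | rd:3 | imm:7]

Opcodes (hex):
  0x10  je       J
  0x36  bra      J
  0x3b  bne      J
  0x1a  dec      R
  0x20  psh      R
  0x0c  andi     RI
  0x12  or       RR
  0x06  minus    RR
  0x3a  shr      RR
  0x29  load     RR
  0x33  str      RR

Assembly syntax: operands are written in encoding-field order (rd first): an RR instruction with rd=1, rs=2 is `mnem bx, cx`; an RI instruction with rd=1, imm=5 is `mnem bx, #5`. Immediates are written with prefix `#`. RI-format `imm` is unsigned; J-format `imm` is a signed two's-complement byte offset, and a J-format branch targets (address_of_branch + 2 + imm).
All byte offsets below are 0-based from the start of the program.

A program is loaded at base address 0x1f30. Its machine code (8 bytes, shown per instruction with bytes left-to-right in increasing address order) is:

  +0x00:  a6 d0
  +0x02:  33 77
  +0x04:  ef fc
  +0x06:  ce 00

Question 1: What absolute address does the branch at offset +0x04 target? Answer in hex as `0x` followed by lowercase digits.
off 0x04: read ef fc as big → 0xeffc
  top 6b → 0x3b → bne [J]
  imm@[9:0]=0x3fc (s10→-4) ⇒ #-4
  target = base 0x1f30 + off 0x04 + 2 + imm -4 = 0x1f32

0x1f32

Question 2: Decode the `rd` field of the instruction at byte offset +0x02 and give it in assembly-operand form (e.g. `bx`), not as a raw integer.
+0x02: 33 77 ⇒ word 0x3377 (big)
  op=0x3377>>10=0xc ⇒ andi (RI)
  [9:7] rd=6 = bp
  [6:0] imm=119 = #119

bp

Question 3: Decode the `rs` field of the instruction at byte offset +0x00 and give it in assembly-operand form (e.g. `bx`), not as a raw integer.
@+00  big-endian(a6 d0) = 0xa6d0
  op=0xa6d0>>10=0x29 ⇒ load (RR)
  [9:7] rd=5 = di
  [6:4] rs=5 = di

di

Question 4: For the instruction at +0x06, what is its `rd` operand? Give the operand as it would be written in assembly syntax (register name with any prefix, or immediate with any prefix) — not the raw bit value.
si

@+06  big-endian(ce 00) = 0xce00
  top 6b → 0x33 → str [RR]
  rd: (w>>7)&0x7=0x4 → si
  rs: (w>>4)&0x7=0x0 → ax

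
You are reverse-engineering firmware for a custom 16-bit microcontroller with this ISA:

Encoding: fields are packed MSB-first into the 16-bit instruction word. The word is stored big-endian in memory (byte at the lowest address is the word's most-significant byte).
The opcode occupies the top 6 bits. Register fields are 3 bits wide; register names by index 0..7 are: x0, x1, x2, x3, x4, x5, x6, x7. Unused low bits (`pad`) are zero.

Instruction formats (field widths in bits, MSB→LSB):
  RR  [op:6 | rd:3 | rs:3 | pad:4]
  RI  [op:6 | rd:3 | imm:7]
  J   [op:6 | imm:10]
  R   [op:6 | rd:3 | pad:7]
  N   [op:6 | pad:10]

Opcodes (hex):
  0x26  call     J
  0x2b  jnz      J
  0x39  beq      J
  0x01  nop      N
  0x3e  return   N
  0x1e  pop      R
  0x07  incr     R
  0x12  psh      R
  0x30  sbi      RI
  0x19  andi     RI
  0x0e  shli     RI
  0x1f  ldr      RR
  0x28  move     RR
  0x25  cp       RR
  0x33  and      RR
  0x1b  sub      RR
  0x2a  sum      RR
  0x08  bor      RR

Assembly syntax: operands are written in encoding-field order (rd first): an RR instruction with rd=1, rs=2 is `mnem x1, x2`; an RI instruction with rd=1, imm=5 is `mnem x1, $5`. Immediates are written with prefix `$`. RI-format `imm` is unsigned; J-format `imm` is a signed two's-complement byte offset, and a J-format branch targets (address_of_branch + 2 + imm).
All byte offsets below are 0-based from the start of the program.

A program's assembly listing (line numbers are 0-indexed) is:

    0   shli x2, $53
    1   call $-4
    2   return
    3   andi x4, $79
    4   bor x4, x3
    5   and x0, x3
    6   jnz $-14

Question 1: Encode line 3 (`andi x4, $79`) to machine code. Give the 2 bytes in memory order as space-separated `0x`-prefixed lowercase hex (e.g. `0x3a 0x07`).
3. andi fields op=0x19:6|rd=4:3|imm=79:7 → word 664fh → 66 4f

0x66 0x4f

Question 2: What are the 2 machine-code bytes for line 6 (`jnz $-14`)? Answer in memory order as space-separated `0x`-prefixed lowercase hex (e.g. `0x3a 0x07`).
line 6 (jnz): pack op=0x2b:6|imm=-14:10 = 0xaff2; big→ af f2

0xaf 0xf2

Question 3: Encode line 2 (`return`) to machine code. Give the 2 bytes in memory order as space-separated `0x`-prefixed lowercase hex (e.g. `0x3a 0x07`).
0xf8 0x00

line 2 (return): pack op=0x3e:6|pad=0:10 = 0xf800; big→ f8 00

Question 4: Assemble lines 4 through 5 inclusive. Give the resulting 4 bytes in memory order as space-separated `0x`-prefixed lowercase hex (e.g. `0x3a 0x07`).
line 4 (bor): pack op=0x8:6|rd=4:3|rs=3:3|pad=0:4 = 0x2230; big→ 22 30
line 5 (and): pack op=0x33:6|rd=0:3|rs=3:3|pad=0:4 = 0xcc30; big→ cc 30

0x22 0x30 0xcc 0x30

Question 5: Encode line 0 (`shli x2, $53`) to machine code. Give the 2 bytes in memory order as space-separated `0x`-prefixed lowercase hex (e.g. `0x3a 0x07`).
0. shli fields op=0xe:6|rd=2:3|imm=53:7 → word 3935h → 39 35

0x39 0x35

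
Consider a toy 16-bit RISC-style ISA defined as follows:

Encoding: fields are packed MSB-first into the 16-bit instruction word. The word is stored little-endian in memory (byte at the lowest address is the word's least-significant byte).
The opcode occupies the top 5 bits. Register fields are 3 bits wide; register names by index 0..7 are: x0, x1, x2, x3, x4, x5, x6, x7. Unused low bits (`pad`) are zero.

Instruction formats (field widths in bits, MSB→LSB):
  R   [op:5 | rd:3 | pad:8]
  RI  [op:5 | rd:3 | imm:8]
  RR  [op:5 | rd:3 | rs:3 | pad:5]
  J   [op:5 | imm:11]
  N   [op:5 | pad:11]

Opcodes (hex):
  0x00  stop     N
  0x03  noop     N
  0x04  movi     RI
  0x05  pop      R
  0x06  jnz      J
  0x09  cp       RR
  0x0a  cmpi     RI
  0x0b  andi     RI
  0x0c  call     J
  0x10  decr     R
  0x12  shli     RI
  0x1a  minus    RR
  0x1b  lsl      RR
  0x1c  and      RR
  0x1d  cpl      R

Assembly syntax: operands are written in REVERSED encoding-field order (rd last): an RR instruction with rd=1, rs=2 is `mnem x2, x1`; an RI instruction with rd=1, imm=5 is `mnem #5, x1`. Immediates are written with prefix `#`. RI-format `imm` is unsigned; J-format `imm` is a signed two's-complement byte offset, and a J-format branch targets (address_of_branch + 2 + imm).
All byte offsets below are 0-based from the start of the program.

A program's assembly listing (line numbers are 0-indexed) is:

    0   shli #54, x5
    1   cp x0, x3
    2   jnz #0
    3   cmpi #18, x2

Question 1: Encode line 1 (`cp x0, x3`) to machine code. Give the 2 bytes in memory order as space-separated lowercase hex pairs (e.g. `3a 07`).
L1: cp op=0x9:5|rd=3:3|rs=0:3|pad=0:5 ⇒ 0x4b00 ⇒ little 00 4b

00 4b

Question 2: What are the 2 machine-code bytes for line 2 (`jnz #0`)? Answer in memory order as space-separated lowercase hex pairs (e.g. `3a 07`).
00 30

line 2 (jnz): pack op=0x6:5|imm=0:11 = 0x3000; little→ 00 30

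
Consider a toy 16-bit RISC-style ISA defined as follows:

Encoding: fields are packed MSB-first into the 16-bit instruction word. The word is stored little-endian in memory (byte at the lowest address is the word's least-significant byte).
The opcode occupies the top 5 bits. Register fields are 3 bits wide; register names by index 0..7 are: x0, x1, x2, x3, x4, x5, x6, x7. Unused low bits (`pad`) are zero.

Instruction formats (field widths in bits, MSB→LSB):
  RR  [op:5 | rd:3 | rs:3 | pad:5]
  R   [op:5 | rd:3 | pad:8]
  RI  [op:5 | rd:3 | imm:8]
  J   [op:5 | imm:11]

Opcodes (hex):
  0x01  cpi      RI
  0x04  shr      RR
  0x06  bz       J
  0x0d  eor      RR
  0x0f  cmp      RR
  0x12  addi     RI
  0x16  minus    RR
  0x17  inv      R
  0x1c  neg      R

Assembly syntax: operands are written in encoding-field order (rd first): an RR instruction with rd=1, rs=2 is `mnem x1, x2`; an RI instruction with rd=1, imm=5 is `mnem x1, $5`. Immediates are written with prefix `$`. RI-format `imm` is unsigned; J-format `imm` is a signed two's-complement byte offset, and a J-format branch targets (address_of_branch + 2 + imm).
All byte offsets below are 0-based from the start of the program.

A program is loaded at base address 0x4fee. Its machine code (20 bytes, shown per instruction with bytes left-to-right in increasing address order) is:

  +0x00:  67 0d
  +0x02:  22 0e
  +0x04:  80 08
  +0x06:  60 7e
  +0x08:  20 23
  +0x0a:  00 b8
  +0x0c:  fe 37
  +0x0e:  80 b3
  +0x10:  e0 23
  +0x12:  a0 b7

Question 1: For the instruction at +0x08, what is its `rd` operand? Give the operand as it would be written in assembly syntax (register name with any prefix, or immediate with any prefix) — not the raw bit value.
x3

@+08  little-endian(20 23) = 0x2320
  top 5b → 0x4 → shr [RR]
  rd@[10:8]=0x3 ⇒ x3
  rs@[7:5]=0x1 ⇒ x1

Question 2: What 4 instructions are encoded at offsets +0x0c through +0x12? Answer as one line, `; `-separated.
[0c] fe 37 → 0x37fe
  top 5b → 0x6 → bz [J]
  imm@[10:0]=0x7fe (s11→-2) ⇒ $-2
[0e] 80 b3 → 0xb380
  top 5b → 0x16 → minus [RR]
  rd@[10:8]=0x3 ⇒ x3
  rs@[7:5]=0x4 ⇒ x4
[10] e0 23 → 0x23e0
  top 5b → 0x4 → shr [RR]
  rd@[10:8]=0x3 ⇒ x3
  rs@[7:5]=0x7 ⇒ x7
[12] a0 b7 → 0xb7a0
  top 5b → 0x16 → minus [RR]
  rd@[10:8]=0x7 ⇒ x7
  rs@[7:5]=0x5 ⇒ x5

bz $-2; minus x3, x4; shr x3, x7; minus x7, x5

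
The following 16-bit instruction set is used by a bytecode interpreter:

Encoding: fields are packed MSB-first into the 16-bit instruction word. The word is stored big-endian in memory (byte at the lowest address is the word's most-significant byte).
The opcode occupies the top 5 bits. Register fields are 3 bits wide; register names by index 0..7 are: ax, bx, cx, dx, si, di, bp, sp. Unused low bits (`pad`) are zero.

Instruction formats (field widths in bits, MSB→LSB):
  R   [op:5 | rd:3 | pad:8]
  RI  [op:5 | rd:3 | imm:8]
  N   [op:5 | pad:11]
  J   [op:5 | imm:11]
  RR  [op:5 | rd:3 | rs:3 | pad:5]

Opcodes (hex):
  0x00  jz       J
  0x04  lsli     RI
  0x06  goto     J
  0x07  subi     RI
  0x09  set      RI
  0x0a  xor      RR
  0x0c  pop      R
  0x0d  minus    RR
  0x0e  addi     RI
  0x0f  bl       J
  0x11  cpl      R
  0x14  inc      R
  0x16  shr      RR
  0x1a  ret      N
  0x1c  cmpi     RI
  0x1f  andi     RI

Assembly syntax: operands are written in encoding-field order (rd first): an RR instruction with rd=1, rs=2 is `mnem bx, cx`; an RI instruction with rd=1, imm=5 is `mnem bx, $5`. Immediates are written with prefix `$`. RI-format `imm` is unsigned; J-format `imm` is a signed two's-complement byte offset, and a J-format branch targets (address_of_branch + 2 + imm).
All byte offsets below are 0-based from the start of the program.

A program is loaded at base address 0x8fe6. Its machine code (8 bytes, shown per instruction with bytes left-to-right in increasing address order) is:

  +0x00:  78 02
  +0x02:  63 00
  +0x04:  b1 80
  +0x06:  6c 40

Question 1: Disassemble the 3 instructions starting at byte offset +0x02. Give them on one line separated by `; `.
off 0x02: read 63 00 as big → 0x6300
  op=0x6300>>11=0xc ⇒ pop (R)
  rd: (w>>8)&0x7=0x3 → dx
off 0x04: read b1 80 as big → 0xb180
  op=0xb180>>11=0x16 ⇒ shr (RR)
  rd: (w>>8)&0x7=0x1 → bx
  rs: (w>>5)&0x7=0x4 → si
off 0x06: read 6c 40 as big → 0x6c40
  op=0x6c40>>11=0xd ⇒ minus (RR)
  rd: (w>>8)&0x7=0x4 → si
  rs: (w>>5)&0x7=0x2 → cx

pop dx; shr bx, si; minus si, cx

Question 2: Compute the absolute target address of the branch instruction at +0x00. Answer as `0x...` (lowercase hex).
0x8fea

@+00  big-endian(78 02) = 0x7802
  top 5b → 0xf → bl [J]
  imm: (w>>0)&0x7ff=0x2 → $2
  target = base 0x8fe6 + off 0x00 + 2 + imm 2 = 0x8fea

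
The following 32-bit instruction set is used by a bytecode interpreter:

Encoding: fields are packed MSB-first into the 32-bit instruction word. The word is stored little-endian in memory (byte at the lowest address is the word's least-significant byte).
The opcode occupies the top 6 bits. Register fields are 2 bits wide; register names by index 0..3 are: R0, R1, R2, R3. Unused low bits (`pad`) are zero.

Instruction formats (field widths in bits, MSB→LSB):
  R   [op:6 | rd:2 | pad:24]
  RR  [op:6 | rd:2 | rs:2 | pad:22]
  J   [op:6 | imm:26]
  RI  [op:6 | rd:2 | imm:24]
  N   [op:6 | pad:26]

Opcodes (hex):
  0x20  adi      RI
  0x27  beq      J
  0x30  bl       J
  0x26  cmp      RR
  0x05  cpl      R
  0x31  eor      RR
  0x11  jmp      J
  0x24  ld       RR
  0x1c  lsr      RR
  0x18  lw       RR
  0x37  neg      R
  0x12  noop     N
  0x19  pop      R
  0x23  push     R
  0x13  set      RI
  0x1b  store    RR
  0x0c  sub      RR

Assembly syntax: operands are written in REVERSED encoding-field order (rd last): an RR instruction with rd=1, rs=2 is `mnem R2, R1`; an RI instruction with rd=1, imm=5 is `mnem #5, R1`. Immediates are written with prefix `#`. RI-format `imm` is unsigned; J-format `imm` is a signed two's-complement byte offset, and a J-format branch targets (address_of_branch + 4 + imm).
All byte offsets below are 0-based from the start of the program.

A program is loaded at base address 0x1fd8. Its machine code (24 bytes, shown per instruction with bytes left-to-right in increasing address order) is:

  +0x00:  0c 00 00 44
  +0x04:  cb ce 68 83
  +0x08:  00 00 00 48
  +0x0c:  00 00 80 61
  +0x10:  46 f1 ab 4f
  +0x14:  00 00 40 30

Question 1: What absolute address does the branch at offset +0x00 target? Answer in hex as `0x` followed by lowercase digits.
0x1fe8

[00] 0c 00 00 44 → 0x4400000c
  op=0x4400000c>>26=0x11 ⇒ jmp (J)
  [25:0] imm=12 = #12
  target = base 0x1fd8 + off 0x00 + 4 + imm 12 = 0x1fe8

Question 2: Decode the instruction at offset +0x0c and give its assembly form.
lw R2, R1

+0x0c: 00 00 80 61 ⇒ word 0x61800000 (little)
  opcode bits[31:26]=0x18: lw/RR
  rd@[25:24]=0x1 ⇒ R1
  rs@[23:22]=0x2 ⇒ R2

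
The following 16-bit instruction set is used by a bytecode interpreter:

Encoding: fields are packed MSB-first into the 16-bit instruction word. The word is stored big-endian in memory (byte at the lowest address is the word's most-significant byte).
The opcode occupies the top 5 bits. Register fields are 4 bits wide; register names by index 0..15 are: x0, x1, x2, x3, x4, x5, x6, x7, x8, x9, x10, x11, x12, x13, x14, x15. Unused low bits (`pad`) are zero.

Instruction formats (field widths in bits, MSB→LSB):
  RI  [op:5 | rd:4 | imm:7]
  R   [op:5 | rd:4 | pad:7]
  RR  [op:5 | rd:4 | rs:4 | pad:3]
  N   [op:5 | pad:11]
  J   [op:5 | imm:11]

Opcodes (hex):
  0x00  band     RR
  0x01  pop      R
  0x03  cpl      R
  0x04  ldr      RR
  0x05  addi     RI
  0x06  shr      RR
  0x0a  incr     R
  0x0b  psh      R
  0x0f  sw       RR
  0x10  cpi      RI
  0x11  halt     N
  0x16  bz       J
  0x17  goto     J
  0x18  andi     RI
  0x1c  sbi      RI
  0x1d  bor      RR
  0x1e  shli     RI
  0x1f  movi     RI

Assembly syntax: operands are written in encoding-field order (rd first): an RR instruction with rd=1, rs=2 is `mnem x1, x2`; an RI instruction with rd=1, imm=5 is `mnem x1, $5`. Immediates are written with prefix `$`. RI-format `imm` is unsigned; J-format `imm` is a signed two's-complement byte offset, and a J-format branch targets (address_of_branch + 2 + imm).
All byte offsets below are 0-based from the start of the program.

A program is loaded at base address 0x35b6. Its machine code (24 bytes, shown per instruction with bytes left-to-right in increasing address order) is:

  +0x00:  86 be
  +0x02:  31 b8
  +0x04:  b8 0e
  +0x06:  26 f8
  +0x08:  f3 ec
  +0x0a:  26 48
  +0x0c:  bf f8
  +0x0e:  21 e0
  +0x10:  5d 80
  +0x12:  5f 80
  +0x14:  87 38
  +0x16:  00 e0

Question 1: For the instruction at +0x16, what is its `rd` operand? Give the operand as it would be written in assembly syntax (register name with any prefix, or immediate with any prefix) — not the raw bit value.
+0x16: 00 e0 ⇒ word 0x00e0 (big)
  op=0x00e0>>11=0x0 ⇒ band (RR)
  rd: (w>>7)&0xf=0x1 → x1
  rs: (w>>3)&0xf=0xc → x12

x1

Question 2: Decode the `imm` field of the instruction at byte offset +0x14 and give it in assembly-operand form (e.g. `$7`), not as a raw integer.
$56

off 0x14: read 87 38 as big → 0x8738
  opcode bits[15:11]=0x10: cpi/RI
  rd@[10:7]=0xe ⇒ x14
  imm@[6:0]=0x38 ⇒ $56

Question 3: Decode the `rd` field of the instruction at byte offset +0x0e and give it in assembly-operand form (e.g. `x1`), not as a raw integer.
x3

off 0x0e: read 21 e0 as big → 0x21e0
  opcode bits[15:11]=0x4: ldr/RR
  rd@[10:7]=0x3 ⇒ x3
  rs@[6:3]=0xc ⇒ x12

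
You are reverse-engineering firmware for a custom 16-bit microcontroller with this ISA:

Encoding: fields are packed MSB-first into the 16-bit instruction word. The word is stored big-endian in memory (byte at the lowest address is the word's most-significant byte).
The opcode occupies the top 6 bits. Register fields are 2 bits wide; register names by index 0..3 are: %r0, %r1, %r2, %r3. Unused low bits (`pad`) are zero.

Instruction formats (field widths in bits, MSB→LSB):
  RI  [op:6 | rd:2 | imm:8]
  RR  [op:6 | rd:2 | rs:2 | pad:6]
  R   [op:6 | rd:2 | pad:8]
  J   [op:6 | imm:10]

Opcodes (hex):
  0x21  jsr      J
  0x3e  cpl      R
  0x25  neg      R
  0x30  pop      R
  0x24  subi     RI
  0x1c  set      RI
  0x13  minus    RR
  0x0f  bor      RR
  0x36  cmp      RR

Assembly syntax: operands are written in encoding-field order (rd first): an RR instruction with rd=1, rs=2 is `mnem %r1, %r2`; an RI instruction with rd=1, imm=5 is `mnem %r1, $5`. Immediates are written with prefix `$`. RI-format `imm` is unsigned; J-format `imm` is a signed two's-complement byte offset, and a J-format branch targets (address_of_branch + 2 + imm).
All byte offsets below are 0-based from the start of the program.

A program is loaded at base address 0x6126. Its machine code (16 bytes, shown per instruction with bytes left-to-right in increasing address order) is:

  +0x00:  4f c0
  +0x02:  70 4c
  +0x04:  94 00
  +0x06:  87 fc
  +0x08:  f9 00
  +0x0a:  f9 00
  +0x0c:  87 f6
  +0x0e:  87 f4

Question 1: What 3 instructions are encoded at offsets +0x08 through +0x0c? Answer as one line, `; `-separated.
cpl %r1; cpl %r1; jsr $-10

off 0x08: read f9 00 as big → 0xf900
  op=0xf900>>10=0x3e ⇒ cpl (R)
  [9:8] rd=1 = %r1
off 0x0a: read f9 00 as big → 0xf900
  op=0xf900>>10=0x3e ⇒ cpl (R)
  [9:8] rd=1 = %r1
off 0x0c: read 87 f6 as big → 0x87f6
  op=0x87f6>>10=0x21 ⇒ jsr (J)
  [9:0] imm=1014 (s10→-10) = $-10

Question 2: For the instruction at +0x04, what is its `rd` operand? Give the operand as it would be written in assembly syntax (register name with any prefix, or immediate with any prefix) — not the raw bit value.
%r0

@+04  big-endian(94 00) = 0x9400
  op=0x9400>>10=0x25 ⇒ neg (R)
  rd: (w>>8)&0x3=0x0 → %r0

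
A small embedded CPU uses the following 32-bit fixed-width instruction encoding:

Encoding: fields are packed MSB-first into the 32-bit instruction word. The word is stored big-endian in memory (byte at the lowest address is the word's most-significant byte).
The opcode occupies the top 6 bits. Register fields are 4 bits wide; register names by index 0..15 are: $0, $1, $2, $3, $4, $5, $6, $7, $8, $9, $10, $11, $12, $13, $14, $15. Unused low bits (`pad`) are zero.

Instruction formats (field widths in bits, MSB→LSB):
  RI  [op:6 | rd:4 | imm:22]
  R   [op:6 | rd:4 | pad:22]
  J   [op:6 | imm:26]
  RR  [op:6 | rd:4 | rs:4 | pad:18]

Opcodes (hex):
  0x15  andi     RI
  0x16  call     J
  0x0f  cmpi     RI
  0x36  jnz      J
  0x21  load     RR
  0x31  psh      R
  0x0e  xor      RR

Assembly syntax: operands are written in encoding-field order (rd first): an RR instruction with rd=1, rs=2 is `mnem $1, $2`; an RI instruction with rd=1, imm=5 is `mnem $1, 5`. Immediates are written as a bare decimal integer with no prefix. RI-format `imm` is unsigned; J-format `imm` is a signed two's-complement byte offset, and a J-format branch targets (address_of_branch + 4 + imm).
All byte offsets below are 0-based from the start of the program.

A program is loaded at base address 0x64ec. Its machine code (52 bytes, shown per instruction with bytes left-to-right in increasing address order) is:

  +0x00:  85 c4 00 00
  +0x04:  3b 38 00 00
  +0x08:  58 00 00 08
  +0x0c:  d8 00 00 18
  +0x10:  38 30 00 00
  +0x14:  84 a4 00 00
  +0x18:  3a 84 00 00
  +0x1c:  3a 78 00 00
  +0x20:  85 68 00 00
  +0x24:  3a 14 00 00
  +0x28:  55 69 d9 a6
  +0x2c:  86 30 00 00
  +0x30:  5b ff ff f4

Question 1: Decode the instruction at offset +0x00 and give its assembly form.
load $7, $1

+0x00: 85 c4 00 00 ⇒ word 0x85c40000 (big)
  op=0x85c40000>>26=0x21 ⇒ load (RR)
  rd@[25:22]=0x7 ⇒ $7
  rs@[21:18]=0x1 ⇒ $1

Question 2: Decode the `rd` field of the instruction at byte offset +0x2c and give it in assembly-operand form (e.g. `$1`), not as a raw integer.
$8

+0x2c: 86 30 00 00 ⇒ word 0x86300000 (big)
  op=0x86300000>>26=0x21 ⇒ load (RR)
  [25:22] rd=8 = $8
  [21:18] rs=12 = $12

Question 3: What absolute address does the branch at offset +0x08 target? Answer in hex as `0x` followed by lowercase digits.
0x6500

[08] 58 00 00 08 → 0x58000008
  op=0x58000008>>26=0x16 ⇒ call (J)
  imm: (w>>0)&0x3ffffff=0x8 → 8
  target = base 0x64ec + off 0x08 + 4 + imm 8 = 0x6500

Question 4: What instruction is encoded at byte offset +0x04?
xor $12, $14

off 0x04: read 3b 38 00 00 as big → 0x3b380000
  op=0x3b380000>>26=0xe ⇒ xor (RR)
  rd: (w>>22)&0xf=0xc → $12
  rs: (w>>18)&0xf=0xe → $14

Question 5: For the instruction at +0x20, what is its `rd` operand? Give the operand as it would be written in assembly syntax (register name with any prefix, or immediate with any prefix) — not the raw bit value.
@+20  big-endian(85 68 00 00) = 0x85680000
  op=0x85680000>>26=0x21 ⇒ load (RR)
  [25:22] rd=5 = $5
  [21:18] rs=10 = $10

$5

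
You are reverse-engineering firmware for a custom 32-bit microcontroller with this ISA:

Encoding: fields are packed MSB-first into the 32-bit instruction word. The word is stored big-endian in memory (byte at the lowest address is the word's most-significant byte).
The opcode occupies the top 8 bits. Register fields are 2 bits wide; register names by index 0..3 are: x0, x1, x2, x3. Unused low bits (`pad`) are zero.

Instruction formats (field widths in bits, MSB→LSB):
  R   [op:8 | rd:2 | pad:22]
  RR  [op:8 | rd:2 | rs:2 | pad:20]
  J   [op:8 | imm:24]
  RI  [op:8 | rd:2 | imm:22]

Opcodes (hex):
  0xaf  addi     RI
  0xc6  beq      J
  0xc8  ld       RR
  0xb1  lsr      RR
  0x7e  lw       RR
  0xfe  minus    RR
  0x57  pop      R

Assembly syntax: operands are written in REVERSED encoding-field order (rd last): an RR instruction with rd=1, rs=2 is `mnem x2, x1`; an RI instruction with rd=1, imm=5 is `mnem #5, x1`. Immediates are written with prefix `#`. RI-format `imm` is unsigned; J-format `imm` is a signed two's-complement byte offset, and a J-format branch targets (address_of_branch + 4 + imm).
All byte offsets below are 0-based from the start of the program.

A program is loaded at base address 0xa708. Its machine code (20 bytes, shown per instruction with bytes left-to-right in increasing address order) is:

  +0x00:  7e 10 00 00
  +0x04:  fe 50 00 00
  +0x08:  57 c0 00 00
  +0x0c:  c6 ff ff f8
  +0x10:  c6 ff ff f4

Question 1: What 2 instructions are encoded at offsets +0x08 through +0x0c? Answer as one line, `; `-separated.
off 0x08: read 57 c0 00 00 as big → 0x57c00000
  top 8b → 0x57 → pop [R]
  rd@[23:22]=0x3 ⇒ x3
off 0x0c: read c6 ff ff f8 as big → 0xc6fffff8
  top 8b → 0xc6 → beq [J]
  imm@[23:0]=0xfffff8 (s24→-8) ⇒ #-8

pop x3; beq #-8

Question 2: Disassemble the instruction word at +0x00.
lw x1, x0

+0x00: 7e 10 00 00 ⇒ word 0x7e100000 (big)
  top 8b → 0x7e → lw [RR]
  rd: (w>>22)&0x3=0x0 → x0
  rs: (w>>20)&0x3=0x1 → x1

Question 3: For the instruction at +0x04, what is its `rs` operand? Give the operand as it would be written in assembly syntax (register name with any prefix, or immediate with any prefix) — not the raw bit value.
x1

+0x04: fe 50 00 00 ⇒ word 0xfe500000 (big)
  opcode bits[31:24]=0xfe: minus/RR
  [23:22] rd=1 = x1
  [21:20] rs=1 = x1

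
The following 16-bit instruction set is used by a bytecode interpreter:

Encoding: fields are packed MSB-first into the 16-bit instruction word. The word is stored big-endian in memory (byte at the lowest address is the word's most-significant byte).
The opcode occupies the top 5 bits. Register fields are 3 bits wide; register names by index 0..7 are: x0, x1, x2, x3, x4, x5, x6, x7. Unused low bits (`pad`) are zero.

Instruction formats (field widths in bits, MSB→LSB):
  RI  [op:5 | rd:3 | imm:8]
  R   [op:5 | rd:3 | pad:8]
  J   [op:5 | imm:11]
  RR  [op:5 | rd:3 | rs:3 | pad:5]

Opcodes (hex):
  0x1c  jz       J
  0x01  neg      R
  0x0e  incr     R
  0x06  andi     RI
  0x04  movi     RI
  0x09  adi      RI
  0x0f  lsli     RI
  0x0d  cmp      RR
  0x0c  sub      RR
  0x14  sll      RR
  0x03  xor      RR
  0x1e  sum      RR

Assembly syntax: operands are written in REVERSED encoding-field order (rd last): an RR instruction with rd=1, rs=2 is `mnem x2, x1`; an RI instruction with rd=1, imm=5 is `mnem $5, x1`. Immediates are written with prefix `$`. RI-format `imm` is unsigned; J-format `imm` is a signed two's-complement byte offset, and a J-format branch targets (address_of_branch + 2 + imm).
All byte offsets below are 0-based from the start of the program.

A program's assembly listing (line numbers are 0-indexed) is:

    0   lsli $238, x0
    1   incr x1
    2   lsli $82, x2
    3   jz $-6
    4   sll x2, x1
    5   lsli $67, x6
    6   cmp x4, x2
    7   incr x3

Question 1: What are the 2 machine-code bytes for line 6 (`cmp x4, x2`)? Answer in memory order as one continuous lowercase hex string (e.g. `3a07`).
L6: cmp op=0xd:5|rd=2:3|rs=4:3|pad=0:5 ⇒ 0x6a80 ⇒ big 6a 80

6a80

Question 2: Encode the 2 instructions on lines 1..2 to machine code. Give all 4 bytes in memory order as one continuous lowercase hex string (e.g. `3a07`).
line 1 (incr): pack op=0xe:5|rd=1:3|pad=0:8 = 0x7100; big→ 71 00
line 2 (lsli): pack op=0xf:5|rd=2:3|imm=82:8 = 0x7a52; big→ 7a 52

71007a52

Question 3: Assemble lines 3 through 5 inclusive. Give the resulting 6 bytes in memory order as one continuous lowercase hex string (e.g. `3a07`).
L3: jz op=0x1c:5|imm=-6:11 ⇒ 0xe7fa ⇒ big e7 fa
L4: sll op=0x14:5|rd=1:3|rs=2:3|pad=0:5 ⇒ 0xa140 ⇒ big a1 40
L5: lsli op=0xf:5|rd=6:3|imm=67:8 ⇒ 0x7e43 ⇒ big 7e 43

e7faa1407e43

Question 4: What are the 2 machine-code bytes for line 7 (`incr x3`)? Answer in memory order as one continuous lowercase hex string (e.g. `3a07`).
7300

7. incr fields op=0xe:5|rd=3:3|pad=0:8 → word 7300h → 73 00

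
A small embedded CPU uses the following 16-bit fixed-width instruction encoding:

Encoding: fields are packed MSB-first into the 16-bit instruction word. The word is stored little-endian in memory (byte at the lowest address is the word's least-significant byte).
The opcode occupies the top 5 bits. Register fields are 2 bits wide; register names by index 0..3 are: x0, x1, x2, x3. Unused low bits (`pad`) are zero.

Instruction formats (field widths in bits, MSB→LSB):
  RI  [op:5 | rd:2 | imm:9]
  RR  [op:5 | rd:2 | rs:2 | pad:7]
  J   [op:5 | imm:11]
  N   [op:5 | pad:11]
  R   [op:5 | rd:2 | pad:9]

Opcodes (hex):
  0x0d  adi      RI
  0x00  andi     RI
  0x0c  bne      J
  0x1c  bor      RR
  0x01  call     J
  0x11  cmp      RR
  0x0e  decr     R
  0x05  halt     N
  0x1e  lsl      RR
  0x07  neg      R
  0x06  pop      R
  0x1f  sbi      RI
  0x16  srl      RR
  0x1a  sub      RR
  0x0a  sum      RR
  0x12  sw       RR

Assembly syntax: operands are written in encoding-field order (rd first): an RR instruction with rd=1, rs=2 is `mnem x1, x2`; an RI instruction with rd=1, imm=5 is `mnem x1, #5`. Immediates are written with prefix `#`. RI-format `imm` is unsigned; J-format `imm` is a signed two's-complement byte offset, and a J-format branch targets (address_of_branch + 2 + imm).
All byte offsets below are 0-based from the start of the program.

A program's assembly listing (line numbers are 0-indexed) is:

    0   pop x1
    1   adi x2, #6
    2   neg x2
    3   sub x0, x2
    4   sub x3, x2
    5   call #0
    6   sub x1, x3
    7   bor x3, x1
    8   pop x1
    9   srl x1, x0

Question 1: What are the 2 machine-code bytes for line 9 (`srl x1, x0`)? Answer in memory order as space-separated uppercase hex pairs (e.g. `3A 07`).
L9: srl op=0x16:5|rd=1:2|rs=0:2|pad=0:7 ⇒ 0xb200 ⇒ little 00 b2

00 B2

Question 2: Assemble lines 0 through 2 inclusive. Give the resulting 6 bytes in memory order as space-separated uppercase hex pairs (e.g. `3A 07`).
00 32 06 6C 00 3C

0. pop fields op=0x6:5|rd=1:2|pad=0:9 → word 3200h → 00 32
1. adi fields op=0xd:5|rd=2:2|imm=6:9 → word 6c06h → 06 6c
2. neg fields op=0x7:5|rd=2:2|pad=0:9 → word 3c00h → 00 3c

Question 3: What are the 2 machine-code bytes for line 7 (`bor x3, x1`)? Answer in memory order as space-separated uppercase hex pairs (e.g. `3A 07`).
80 E6

L7: bor op=0x1c:5|rd=3:2|rs=1:2|pad=0:7 ⇒ 0xe680 ⇒ little 80 e6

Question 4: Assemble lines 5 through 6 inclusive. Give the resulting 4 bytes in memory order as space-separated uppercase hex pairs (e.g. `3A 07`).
L5: call op=0x1:5|imm=0:11 ⇒ 0x0800 ⇒ little 00 08
L6: sub op=0x1a:5|rd=1:2|rs=3:2|pad=0:7 ⇒ 0xd380 ⇒ little 80 d3

00 08 80 D3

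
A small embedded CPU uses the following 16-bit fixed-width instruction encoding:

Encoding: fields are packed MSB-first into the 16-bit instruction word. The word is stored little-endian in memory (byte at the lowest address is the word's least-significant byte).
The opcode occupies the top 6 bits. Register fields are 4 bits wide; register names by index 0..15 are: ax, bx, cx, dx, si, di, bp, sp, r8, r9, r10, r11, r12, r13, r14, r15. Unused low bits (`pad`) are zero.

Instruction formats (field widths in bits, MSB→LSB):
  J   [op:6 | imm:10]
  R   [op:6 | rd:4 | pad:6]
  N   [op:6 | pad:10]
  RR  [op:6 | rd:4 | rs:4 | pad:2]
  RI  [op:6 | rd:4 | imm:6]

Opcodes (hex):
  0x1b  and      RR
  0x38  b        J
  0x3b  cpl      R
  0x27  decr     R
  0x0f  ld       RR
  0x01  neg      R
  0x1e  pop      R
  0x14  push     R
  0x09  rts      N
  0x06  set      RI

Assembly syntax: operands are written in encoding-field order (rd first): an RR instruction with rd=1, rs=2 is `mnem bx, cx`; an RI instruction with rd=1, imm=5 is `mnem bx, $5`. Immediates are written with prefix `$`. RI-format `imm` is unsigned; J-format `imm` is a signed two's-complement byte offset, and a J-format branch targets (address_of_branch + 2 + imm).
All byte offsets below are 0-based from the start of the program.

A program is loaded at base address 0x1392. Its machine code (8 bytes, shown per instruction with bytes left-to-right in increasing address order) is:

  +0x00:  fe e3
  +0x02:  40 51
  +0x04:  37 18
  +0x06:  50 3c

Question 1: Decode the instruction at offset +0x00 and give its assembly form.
b $-2

off 0x00: read fe e3 as little → 0xe3fe
  op=0xe3fe>>10=0x38 ⇒ b (J)
  [9:0] imm=1022 (s10→-2) = $-2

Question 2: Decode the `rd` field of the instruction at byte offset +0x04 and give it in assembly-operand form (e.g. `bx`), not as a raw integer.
+0x04: 37 18 ⇒ word 0x1837 (little)
  op=0x1837>>10=0x6 ⇒ set (RI)
  rd@[9:6]=0x0 ⇒ ax
  imm@[5:0]=0x37 ⇒ $55

ax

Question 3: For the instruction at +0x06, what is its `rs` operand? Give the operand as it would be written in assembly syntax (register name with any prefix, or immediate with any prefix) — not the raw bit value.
@+06  little-endian(50 3c) = 0x3c50
  opcode bits[15:10]=0xf: ld/RR
  [9:6] rd=1 = bx
  [5:2] rs=4 = si

si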